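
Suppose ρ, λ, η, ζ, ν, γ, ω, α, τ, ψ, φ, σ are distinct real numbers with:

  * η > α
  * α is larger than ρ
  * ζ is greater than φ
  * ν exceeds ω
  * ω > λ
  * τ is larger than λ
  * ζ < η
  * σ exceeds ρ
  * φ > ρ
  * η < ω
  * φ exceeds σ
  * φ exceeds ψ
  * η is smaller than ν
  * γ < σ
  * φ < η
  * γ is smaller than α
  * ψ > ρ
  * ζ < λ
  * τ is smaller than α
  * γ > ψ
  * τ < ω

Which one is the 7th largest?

ζ

The consecutive relations fix a unique order: ρ < ψ < γ < σ < φ < ζ < λ < τ < α < η < ω < ν.
Counting 7 from the largest end gives ζ.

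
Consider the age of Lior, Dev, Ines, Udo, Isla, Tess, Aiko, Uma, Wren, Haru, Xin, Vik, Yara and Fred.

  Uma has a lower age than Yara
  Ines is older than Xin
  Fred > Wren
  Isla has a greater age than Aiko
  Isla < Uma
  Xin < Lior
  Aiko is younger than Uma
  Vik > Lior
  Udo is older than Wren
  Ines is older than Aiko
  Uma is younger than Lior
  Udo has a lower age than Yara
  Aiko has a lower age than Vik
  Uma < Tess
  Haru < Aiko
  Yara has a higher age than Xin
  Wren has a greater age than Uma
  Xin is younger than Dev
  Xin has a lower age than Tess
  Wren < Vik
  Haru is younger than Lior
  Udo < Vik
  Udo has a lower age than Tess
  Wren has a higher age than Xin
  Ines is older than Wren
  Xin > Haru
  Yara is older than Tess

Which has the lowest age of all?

Aiko is not least since Haru < Aiko; Xin is not least since Haru < Xin; Isla is not least since Aiko < Isla; Dev is not least since Xin < Dev; Uma is not least since Aiko < Uma; Lior is not least since Uma < Lior; Wren is not least since Uma < Wren; Fred is not least since Wren < Fred; Udo is not least since Wren < Udo; Tess is not least since Uma < Tess; Yara is not least since Udo < Yara; Ines is not least since Aiko < Ines; Vik is not least since Wren < Vik.
Only Haru has nothing below it, so Haru is the lowest age.

Haru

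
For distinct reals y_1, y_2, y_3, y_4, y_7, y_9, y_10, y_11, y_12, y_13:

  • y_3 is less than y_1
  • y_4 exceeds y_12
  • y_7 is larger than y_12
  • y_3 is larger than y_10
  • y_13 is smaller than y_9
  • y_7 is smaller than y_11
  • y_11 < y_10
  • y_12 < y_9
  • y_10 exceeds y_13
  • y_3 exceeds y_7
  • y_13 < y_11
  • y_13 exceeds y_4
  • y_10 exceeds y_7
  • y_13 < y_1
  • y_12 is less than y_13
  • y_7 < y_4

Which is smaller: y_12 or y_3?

y_12

The relevant relations are y_12 < y_7; y_7 < y_4; y_4 < y_13; y_13 < y_11; y_11 < y_10; y_10 < y_3.
Chaining these gives y_12 < y_7 < y_4 < y_13 < y_11 < y_10 < y_3.
So y_12 < y_3; y_12 is the smaller of the two.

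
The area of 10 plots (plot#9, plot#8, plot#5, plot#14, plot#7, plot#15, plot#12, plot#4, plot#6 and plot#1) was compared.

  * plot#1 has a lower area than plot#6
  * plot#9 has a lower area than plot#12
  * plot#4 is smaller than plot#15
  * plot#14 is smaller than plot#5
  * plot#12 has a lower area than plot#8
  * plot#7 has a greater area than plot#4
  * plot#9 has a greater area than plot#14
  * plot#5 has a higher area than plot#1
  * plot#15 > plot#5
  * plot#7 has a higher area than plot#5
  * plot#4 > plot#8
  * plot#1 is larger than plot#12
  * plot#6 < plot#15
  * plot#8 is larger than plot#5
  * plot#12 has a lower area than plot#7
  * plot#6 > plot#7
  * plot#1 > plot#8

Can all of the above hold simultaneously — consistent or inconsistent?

inconsistent

Chaining the given relations yields plot#1 < plot#5 < plot#8, so plot#1 < plot#8. But one relation states plot#8 < plot#1. These cannot both hold.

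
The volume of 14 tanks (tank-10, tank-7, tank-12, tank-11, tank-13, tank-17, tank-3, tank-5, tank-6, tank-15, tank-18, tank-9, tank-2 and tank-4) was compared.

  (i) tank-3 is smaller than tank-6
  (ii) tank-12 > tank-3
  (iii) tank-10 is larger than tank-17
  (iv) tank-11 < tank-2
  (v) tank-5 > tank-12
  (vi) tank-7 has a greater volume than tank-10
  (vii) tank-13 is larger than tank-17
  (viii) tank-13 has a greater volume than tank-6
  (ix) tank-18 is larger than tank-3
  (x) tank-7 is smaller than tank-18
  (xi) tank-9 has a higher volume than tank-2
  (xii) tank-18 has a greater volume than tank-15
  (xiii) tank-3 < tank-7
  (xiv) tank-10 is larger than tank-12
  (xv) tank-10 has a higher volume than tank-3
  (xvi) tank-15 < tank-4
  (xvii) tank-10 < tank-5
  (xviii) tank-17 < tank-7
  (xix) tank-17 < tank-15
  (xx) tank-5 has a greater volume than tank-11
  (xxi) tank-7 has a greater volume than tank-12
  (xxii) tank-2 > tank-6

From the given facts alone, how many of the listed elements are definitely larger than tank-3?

9

Directly above tank-3: tank-12, tank-10, tank-6, tank-7, tank-18.
One step further: tank-5, tank-2, tank-13 (8 so far).
One step further: tank-9 (9 so far).
No other element is forced above tank-3 by the given relations, so the count is 9.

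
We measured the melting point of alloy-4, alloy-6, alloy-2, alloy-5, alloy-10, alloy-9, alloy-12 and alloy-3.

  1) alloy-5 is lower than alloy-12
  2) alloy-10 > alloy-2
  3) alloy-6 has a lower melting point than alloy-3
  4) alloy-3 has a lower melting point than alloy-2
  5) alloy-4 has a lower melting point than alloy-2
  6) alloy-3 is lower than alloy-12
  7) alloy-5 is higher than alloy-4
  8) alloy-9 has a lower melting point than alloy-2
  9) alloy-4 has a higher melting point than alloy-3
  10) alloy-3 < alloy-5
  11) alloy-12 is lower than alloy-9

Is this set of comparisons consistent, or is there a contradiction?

Every relation is compatible with alloy-6 < alloy-3 < alloy-4 < alloy-5 < alloy-12 < alloy-9 < alloy-2 < alloy-10; the set is consistent.

consistent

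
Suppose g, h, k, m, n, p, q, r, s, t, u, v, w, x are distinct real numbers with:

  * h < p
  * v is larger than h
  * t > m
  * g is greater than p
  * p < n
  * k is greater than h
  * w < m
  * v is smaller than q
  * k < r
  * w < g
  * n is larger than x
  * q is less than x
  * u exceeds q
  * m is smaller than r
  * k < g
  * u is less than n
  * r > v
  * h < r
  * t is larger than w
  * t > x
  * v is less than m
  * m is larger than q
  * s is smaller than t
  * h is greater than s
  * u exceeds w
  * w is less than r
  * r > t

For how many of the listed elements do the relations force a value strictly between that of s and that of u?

3

Chaining upward from s reaches: h, v, p, q, x, m, k, t, n, g, r.
Chaining downward from u reaches: h, v, w, q.
Strictly between s and u are those in both lists: h, v, q — 3 elements.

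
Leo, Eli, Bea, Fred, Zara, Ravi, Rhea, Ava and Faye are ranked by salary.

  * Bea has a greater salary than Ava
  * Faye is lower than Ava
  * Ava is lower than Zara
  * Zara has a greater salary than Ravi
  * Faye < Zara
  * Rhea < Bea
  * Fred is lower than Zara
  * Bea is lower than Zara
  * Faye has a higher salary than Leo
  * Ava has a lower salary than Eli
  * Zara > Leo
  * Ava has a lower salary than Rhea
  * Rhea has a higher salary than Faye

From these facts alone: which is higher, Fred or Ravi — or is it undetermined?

Following every chain through Fred: above Fred we get Zara.
Ravi is not reached, and no chain runs the other way from Ravi to Fred.
So the given relations leave the order of Fred and Ravi undetermined.

undetermined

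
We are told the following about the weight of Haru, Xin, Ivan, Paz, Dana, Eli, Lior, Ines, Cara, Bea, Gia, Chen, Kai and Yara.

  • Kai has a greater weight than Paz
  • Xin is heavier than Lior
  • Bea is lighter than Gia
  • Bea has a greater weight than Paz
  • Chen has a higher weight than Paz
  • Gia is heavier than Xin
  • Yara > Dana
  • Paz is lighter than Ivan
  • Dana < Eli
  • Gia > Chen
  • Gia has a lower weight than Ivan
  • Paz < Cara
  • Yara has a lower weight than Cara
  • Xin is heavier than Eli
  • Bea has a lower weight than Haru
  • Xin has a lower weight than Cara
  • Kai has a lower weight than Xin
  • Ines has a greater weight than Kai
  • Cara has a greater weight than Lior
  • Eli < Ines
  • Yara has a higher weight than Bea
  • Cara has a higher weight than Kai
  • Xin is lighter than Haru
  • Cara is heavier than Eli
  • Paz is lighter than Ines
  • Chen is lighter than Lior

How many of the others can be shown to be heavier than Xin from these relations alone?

The elements the relations force above Xin are Gia, Ivan, Cara, Haru — no chain reaches any other.
That is 4.

4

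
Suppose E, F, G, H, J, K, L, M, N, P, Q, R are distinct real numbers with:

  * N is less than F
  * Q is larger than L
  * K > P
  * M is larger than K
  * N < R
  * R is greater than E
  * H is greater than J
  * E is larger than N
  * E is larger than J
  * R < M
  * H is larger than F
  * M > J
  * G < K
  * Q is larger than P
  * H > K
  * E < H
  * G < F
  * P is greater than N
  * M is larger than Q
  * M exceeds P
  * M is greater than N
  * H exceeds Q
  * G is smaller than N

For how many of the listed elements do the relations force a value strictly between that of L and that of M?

1

The relations place L below M. An element lies strictly between them when it is forced above L and also forced below M.
Above L: {Q, H}. Below M: {G, J, N, E, R, P, Q, K}.
Intersection: {Q} — 1.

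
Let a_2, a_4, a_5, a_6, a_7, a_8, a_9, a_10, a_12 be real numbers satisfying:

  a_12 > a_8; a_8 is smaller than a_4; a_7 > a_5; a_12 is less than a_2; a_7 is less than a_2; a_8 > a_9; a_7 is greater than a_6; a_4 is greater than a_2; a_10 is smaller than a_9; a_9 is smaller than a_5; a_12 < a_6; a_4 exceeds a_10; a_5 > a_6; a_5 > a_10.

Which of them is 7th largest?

Chaining the given pairs: a_10 < a_9 < a_8 < a_12 < a_6 < a_5 < a_7 < a_2 < a_4.
Counting 7 from the largest end gives a_8.

a_8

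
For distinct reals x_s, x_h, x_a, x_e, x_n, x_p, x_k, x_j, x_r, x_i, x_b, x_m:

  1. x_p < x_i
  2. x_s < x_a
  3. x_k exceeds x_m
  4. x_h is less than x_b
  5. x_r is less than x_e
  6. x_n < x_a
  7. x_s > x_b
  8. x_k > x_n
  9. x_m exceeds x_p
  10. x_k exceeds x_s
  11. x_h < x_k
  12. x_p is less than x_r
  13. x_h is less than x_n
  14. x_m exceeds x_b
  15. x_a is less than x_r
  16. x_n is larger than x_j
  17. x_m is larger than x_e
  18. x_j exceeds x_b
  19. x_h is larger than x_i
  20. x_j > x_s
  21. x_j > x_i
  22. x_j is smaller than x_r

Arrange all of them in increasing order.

x_p < x_i < x_h < x_b < x_s < x_j < x_n < x_a < x_r < x_e < x_m < x_k

Each adjacent pair is fixed by a given relation: x_p < x_i; x_i < x_h; x_h < x_b; x_b < x_s; x_s < x_j; x_j < x_n; x_n < x_a; x_a < x_r; x_r < x_e; x_e < x_m; x_m < x_k. Chaining them end to end gives the full order.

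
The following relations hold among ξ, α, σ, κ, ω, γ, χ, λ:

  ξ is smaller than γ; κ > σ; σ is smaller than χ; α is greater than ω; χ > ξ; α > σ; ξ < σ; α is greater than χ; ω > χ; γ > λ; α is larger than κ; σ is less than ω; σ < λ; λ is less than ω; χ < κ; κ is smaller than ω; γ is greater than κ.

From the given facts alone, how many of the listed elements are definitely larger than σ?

The elements the relations force above σ are χ, λ, κ, γ, ω, α — no chain reaches any other.
That is 6.

6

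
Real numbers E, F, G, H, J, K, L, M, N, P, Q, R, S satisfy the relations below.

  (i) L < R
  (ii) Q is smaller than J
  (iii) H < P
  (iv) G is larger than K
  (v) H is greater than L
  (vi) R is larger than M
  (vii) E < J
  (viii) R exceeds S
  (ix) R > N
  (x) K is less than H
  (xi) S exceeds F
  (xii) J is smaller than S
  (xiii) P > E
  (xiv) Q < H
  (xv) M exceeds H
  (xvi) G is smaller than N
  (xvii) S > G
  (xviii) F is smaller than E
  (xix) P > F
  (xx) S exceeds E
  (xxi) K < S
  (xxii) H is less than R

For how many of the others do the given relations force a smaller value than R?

Directly below R: L, H, N, M, S.
One step further: Q, F, E, K, G, J (11 so far).
Nothing else is reachable below R; 11 in all.

11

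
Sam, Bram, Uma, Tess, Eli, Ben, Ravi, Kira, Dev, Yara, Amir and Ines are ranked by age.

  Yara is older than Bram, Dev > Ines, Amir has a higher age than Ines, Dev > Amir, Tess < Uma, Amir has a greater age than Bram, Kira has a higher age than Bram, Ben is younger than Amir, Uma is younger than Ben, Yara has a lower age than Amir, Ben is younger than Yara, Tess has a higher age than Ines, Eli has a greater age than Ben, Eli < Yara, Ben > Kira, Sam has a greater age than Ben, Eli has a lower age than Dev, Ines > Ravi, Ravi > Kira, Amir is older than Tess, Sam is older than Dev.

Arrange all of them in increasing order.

Nothing is placed below Bram, so it is least; from there Bram < Kira; Kira < Ravi; Ravi < Ines; Ines < Tess; Tess < Uma; Uma < Ben; Ben < Eli; Eli < Yara; Yara < Amir; Amir < Dev; Dev < Sam, each given directly.

Bram < Kira < Ravi < Ines < Tess < Uma < Ben < Eli < Yara < Amir < Dev < Sam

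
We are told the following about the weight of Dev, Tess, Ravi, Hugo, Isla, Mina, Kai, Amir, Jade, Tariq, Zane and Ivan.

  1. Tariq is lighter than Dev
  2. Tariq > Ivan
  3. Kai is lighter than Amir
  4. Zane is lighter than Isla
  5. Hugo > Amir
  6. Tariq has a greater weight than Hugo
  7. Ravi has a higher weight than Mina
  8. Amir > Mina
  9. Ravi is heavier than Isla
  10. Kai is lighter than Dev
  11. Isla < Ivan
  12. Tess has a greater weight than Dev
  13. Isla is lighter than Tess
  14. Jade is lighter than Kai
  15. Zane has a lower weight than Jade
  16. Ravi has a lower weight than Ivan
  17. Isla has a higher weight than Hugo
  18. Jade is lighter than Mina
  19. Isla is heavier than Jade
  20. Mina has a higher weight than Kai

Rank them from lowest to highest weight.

Zane < Jade < Kai < Mina < Amir < Hugo < Isla < Ravi < Ivan < Tariq < Dev < Tess

Each adjacent pair is fixed by a given relation: Zane < Jade; Jade < Kai; Kai < Mina; Mina < Amir; Amir < Hugo; Hugo < Isla; Isla < Ravi; Ravi < Ivan; Ivan < Tariq; Tariq < Dev; Dev < Tess. Chaining them end to end gives the full order.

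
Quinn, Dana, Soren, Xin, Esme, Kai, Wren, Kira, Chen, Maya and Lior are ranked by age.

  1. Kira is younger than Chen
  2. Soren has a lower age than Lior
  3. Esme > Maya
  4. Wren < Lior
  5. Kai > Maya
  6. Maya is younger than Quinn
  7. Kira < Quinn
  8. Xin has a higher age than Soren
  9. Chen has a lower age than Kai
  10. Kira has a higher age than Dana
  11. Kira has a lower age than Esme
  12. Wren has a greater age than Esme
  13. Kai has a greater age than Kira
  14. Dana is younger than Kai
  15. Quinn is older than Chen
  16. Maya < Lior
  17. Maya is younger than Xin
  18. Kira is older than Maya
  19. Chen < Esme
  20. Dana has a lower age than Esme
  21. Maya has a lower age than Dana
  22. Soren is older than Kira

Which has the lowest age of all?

Maya

Dana is not least since Maya < Dana; Kira is not least since Maya < Kira; Chen is not least since Kira < Chen; Quinn is not least since Chen < Quinn; Esme is not least since Maya < Esme; Soren is not least since Kira < Soren; Wren is not least since Esme < Wren; Xin is not least since Maya < Xin; Kai is not least since Dana < Kai; Lior is not least since Wren < Lior.
Only Maya has nothing below it, so Maya is the lowest age.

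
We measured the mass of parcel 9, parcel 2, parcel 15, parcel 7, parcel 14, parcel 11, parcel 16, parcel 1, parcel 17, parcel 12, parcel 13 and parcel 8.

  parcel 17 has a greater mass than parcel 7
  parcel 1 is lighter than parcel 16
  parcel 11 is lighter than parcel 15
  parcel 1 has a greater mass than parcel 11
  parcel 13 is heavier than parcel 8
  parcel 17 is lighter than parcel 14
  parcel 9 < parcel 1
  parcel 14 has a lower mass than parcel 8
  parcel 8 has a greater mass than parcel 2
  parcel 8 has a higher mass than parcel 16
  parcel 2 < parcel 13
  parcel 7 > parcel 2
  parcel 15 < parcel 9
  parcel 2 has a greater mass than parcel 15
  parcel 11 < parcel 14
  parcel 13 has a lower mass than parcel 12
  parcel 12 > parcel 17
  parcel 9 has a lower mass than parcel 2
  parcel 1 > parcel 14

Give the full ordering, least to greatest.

The consecutive links are each given: parcel 11 < parcel 15; parcel 15 < parcel 9; parcel 9 < parcel 2; parcel 2 < parcel 7; parcel 7 < parcel 17; parcel 17 < parcel 14; parcel 14 < parcel 1; parcel 1 < parcel 16; parcel 16 < parcel 8; parcel 8 < parcel 13; parcel 13 < parcel 12.

parcel 11 < parcel 15 < parcel 9 < parcel 2 < parcel 7 < parcel 17 < parcel 14 < parcel 1 < parcel 16 < parcel 8 < parcel 13 < parcel 12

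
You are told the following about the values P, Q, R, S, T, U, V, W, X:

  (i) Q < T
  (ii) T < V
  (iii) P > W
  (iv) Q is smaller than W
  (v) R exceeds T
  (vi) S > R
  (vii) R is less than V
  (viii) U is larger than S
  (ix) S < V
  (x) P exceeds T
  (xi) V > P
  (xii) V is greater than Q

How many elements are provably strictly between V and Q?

5

Chaining upward from Q reaches: T, R, S, W, U, P.
Chaining downward from V reaches: T, R, S, W, P.
Strictly between Q and V are those in both lists: T, R, S, W, P — 5 elements.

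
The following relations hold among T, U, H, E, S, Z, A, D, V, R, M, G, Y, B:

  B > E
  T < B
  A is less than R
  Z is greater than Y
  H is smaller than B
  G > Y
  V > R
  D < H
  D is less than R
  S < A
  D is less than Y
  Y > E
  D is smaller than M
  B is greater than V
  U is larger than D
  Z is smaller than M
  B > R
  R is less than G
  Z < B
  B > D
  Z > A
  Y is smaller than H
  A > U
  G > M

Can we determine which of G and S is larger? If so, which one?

Link the given pairs in sequence: S < A; A < Z; Z < M; M < G.
Chaining these gives S < A < Z < M < G.
So G is larger.

G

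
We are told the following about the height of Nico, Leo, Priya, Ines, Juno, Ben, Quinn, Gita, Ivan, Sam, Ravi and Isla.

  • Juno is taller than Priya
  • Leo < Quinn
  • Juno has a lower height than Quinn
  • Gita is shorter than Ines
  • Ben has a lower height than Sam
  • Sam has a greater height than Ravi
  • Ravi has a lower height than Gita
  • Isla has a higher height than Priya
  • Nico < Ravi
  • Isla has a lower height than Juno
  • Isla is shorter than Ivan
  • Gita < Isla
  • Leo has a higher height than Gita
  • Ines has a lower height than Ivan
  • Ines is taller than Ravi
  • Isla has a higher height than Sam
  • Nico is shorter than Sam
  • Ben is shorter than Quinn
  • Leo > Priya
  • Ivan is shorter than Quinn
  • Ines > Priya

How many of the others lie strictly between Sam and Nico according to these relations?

1

The relations place Nico below Sam. An element lies strictly between them when it is forced above Nico and also forced below Sam.
Above Nico: {Ravi, Gita, Ines, Isla, Leo, Juno, Ivan, Quinn}. Below Sam: {Ben, Ravi}.
Intersection: {Ravi} — 1.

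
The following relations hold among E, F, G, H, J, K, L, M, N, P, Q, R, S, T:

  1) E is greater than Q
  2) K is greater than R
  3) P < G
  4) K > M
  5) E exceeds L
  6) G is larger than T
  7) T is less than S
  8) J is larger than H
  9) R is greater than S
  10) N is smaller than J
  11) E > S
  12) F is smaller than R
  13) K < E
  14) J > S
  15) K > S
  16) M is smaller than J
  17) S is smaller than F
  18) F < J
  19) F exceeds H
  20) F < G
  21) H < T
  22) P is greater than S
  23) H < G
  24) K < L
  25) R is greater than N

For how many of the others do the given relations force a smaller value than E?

Directly below E: S, K, L, Q.
One step further: T, M, R (7 so far).
One step further: H, N, F (10 so far).
No other element is forced below E by the given relations, so the count is 10.

10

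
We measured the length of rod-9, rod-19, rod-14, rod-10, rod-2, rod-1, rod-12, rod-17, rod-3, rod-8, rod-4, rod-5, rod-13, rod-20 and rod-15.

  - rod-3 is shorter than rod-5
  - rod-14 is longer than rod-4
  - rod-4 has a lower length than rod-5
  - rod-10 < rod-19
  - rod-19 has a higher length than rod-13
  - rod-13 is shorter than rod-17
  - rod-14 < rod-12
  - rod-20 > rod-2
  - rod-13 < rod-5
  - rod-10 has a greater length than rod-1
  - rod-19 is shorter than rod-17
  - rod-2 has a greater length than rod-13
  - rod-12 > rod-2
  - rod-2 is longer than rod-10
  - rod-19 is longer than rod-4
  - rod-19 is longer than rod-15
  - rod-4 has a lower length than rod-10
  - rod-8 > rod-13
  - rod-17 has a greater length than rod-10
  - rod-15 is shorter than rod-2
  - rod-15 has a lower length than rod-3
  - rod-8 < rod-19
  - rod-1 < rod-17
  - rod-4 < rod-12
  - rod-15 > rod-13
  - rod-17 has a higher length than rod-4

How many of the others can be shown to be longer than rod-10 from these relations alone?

The elements the relations force above rod-10 are rod-2, rod-20, rod-12, rod-19, rod-17 — no chain reaches any other.
That is 5.

5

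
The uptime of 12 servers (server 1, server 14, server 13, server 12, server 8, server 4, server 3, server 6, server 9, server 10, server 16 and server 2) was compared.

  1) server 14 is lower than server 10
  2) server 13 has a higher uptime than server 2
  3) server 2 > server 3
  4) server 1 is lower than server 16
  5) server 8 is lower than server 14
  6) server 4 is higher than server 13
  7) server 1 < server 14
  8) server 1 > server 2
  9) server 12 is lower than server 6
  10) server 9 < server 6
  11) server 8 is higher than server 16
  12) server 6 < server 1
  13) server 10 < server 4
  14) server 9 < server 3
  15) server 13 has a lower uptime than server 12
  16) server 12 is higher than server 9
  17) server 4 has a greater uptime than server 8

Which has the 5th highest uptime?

Chaining the given pairs: server 9 < server 3 < server 2 < server 13 < server 12 < server 6 < server 1 < server 16 < server 8 < server 14 < server 10 < server 4.
The 5th largest is server 16.

server 16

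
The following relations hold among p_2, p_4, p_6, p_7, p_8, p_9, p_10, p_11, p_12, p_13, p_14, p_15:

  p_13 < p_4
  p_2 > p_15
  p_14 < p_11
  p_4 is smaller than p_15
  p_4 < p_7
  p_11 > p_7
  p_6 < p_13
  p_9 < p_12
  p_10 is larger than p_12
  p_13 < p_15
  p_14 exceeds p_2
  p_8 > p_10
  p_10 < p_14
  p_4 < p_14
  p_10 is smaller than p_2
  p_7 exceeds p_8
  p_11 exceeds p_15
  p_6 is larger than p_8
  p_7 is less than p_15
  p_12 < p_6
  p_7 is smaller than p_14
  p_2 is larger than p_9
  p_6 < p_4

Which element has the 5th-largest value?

Chaining the given pairs: p_9 < p_12 < p_10 < p_8 < p_6 < p_13 < p_4 < p_7 < p_15 < p_2 < p_14 < p_11.
Counting 5 from the largest end gives p_7.

p_7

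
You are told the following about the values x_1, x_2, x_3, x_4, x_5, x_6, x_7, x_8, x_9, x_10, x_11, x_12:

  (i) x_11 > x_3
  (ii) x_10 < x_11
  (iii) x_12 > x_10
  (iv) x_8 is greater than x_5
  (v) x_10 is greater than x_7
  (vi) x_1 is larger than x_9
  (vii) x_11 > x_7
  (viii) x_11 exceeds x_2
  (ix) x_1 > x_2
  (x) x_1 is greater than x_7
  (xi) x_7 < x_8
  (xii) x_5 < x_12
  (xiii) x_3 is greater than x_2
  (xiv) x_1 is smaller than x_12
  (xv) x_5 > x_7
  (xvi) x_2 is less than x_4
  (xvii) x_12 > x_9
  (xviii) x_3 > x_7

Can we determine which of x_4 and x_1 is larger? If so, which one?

Following every chain through x_1: above x_1 we get x_12; below x_1 we get x_7, x_9, x_2.
x_4 is not reached, and no chain runs the other way from x_4 to x_1.
So the given relations leave the order of x_1 and x_4 undetermined.

undetermined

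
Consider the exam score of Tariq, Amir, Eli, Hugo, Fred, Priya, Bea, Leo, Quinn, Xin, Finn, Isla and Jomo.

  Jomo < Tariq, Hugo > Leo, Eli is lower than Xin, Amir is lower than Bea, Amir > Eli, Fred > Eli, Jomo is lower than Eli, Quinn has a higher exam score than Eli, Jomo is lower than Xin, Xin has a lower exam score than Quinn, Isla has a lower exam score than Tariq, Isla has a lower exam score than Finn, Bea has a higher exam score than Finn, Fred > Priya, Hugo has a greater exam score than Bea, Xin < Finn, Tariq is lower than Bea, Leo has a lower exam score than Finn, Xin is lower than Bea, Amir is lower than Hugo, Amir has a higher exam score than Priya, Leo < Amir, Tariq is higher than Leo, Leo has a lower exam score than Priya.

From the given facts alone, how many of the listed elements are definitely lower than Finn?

From Finn the given relations immediately reach Leo, Isla, Xin.
From those, Jomo, Eli — 5 in total.
Nothing else is reachable below Finn; 5 in all.

5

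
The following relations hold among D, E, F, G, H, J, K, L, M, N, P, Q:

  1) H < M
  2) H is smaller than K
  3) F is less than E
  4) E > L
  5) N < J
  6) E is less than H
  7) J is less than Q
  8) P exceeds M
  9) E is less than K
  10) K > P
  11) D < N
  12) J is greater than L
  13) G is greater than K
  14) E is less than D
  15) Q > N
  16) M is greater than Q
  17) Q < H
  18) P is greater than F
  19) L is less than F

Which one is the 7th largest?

J

Chaining the given pairs: L < F < E < D < N < J < Q < H < M < P < K < G.
The 7th largest is J.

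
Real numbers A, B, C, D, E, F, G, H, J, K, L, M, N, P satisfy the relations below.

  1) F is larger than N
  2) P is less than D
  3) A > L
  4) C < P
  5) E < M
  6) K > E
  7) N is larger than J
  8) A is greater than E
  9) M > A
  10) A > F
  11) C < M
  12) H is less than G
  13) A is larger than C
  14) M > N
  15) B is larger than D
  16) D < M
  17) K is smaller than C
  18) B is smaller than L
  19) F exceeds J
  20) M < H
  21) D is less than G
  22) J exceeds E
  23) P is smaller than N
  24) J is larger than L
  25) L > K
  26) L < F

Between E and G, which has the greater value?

Link the given pairs in sequence: E < K; K < C; C < P; P < D; D < B; B < L; L < J; J < N; N < F; F < A; A < M; M < H; H < G.
Together: E < K < C < P < D < B < L < J < N < F < A < M < H < G.
So E < G; G is the larger of the two.

G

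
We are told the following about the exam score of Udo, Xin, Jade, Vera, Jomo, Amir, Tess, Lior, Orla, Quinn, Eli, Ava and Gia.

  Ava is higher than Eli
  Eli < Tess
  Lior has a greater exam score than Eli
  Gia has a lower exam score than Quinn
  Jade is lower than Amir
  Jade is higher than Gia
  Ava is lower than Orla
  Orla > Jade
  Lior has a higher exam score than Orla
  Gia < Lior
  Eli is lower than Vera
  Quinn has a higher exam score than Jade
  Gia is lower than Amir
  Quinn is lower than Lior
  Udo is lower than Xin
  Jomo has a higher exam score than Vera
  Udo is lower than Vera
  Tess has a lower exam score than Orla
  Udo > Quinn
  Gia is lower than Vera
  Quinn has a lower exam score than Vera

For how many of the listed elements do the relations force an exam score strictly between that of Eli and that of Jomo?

Chaining upward from Eli reaches: Tess, Vera, Ava, Orla, Lior.
Chaining downward from Jomo reaches: Gia, Jade, Quinn, Udo, Vera.
Strictly between Eli and Jomo are those in both lists: Vera — 1 element.

1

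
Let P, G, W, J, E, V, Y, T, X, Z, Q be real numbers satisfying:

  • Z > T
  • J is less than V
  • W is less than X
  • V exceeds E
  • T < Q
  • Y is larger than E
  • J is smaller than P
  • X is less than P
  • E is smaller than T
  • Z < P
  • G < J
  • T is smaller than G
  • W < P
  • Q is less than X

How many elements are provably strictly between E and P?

The relations place E below P. An element lies strictly between them when it is forced above E and also forced below P.
Above E: {T, Q, G, Z, X, J, Y, V}. Below P: {T, W, Q, G, Z, X, J}.
Intersection: {T, Q, G, Z, X, J} — 6.

6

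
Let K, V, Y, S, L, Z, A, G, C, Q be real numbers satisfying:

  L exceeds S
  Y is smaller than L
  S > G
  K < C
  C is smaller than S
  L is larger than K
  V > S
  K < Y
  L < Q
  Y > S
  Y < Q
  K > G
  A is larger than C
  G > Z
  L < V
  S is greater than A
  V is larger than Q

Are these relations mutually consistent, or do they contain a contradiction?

Every relation is compatible with Z < G < K < C < A < S < Y < L < Q < V; the set is consistent.

consistent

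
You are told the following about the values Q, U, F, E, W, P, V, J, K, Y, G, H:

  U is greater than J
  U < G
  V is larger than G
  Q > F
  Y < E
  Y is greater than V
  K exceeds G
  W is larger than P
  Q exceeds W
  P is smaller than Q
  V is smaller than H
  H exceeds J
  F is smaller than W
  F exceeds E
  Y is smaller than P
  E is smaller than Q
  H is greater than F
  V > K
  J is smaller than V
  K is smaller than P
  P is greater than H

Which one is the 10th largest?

The consecutive relations fix a unique order: J < U < G < K < V < Y < E < F < H < P < W < Q.
The 10th largest is G.

G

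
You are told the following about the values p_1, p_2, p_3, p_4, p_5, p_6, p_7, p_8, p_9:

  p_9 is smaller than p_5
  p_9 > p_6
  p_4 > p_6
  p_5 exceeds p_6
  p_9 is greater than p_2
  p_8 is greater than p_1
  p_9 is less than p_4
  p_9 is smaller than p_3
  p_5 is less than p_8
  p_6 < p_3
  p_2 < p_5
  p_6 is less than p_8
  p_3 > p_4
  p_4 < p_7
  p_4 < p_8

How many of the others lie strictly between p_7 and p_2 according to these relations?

The relations place p_2 below p_7. An element lies strictly between them when it is forced above p_2 and also forced below p_7.
Above p_2: {p_9, p_4, p_5, p_8, p_3}. Below p_7: {p_6, p_9, p_4}.
Intersection: {p_9, p_4} — 2.

2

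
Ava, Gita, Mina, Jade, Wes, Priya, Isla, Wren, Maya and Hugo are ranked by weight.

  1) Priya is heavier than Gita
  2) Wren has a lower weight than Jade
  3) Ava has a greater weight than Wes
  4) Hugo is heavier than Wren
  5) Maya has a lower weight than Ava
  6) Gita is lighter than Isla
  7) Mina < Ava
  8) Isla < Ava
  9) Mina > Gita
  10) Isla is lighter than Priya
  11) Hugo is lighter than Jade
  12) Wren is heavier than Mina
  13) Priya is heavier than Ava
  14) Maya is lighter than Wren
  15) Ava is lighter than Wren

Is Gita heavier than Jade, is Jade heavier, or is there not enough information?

Gita < Mina and Mina < Ava give Gita < Ava.
With Ava < Wren: Gita < Mina < Ava < Wren.
With Wren < Jade: Gita < Mina < Ava < Wren < Jade.
So Jade is heavier.

Jade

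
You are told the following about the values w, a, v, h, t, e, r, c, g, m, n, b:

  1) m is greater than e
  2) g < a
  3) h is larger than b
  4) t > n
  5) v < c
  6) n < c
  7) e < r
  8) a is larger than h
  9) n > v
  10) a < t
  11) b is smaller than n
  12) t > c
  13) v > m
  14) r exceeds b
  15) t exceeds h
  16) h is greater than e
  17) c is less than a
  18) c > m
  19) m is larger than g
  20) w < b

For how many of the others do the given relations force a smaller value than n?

From n the given relations immediately reach v, b.
From those, m, w — 4 in total.
From those, g, e — 6 in total.
No other element is forced below n by the given relations, so the count is 6.

6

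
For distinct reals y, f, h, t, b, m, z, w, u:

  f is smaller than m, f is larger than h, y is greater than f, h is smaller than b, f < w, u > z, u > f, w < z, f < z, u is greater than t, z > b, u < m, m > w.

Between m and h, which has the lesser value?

h < f and f < w give h < w.
Then w < z extends the chain to z.
With z < u: h < f < w < z < u.
Then u < m extends the chain to m.
So h < m; h is the smaller of the two.

h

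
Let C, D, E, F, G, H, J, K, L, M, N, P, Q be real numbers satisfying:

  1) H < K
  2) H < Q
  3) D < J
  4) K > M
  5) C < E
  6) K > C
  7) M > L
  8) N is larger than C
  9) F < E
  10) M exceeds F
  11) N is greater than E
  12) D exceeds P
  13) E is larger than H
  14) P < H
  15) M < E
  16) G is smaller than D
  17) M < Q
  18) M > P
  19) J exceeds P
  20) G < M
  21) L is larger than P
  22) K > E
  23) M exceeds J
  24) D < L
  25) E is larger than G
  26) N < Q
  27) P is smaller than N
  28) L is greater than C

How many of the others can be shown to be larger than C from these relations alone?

The elements the relations force above C are L, M, E, K, N, Q — no chain reaches any other.
That is 6.

6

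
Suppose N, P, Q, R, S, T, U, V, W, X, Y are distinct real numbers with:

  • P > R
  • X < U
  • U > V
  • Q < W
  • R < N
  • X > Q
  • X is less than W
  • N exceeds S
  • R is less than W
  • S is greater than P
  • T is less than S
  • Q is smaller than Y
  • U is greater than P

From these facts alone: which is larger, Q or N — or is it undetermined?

undetermined

Following every chain through Q: above Q we get Y, X, W, U.
N is not reached, and no chain runs the other way from N to Q.
So the given relations leave the order of Q and N undetermined.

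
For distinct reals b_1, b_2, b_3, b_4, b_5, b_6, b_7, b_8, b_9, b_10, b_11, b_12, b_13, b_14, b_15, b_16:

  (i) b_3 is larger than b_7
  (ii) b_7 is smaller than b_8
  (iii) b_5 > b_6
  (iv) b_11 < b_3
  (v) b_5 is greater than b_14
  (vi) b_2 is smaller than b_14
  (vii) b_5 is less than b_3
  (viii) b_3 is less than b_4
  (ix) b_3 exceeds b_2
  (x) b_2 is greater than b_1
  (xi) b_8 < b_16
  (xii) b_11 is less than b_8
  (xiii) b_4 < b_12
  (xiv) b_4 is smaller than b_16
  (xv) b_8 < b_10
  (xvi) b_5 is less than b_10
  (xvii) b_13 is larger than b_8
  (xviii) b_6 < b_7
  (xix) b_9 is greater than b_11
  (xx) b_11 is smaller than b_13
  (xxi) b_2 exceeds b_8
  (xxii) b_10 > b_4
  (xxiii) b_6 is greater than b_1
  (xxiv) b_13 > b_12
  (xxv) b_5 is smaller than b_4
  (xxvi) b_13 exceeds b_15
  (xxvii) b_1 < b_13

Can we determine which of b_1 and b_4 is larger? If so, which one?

b_1 < b_6 and b_6 < b_7 give b_1 < b_7.
Then b_7 < b_8 extends the chain to b_8.
With b_8 < b_2: b_1 < b_6 < b_7 < b_8 < b_2.
With b_2 < b_14: b_1 < b_6 < b_7 < b_8 < b_2 < b_14.
Then b_14 < b_5 extends the chain to b_5.
With b_5 < b_3: b_1 < b_6 < b_7 < b_8 < b_2 < b_14 < b_5 < b_3.
Then b_3 < b_4 extends the chain to b_4.
So b_4 is larger.

b_4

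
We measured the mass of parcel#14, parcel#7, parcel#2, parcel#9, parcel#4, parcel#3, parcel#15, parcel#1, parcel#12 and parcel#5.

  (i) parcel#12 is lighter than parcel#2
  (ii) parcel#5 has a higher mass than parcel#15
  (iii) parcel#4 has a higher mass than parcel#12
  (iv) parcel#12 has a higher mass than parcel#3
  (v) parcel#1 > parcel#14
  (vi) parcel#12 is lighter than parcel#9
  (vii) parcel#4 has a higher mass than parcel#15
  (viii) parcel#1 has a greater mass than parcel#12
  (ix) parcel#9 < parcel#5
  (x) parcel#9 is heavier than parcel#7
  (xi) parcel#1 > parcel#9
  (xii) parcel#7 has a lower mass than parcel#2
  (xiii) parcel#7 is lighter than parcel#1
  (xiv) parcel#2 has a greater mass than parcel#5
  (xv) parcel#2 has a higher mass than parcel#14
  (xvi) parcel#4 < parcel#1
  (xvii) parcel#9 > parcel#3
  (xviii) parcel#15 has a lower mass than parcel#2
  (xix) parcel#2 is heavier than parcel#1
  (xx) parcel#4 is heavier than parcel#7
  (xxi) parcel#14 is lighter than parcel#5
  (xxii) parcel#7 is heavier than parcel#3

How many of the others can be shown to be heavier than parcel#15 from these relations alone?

4

The elements the relations force above parcel#15 are parcel#4, parcel#5, parcel#1, parcel#2 — no chain reaches any other.
That is 4.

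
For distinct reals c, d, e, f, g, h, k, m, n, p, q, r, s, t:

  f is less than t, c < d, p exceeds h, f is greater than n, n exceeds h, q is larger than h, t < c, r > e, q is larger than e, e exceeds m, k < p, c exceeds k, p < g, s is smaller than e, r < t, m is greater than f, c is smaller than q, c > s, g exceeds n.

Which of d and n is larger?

d

n < f and f < m give n < m.
Then m < e extends the chain to e.
Then e < r extends the chain to r.
Then r < t extends the chain to t.
With t < c: n < f < m < e < r < t < c.
Then c < d extends the chain to d.
So n < d; d is the larger of the two.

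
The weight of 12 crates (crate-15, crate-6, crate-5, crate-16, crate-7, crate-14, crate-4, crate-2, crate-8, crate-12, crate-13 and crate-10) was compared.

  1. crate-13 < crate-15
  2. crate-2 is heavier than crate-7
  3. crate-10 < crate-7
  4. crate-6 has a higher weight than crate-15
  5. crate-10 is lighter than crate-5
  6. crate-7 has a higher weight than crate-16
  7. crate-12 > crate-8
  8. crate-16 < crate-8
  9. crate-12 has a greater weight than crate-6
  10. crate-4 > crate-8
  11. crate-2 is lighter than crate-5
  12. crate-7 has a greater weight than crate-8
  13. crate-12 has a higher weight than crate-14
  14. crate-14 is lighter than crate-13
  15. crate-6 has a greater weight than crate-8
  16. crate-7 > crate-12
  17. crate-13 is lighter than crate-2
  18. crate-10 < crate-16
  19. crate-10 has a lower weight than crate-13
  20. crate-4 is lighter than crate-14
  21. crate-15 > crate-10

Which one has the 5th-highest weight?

Chaining the given pairs: crate-10 < crate-16 < crate-8 < crate-4 < crate-14 < crate-13 < crate-15 < crate-6 < crate-12 < crate-7 < crate-2 < crate-5.
Counting 5 from the largest end gives crate-6.

crate-6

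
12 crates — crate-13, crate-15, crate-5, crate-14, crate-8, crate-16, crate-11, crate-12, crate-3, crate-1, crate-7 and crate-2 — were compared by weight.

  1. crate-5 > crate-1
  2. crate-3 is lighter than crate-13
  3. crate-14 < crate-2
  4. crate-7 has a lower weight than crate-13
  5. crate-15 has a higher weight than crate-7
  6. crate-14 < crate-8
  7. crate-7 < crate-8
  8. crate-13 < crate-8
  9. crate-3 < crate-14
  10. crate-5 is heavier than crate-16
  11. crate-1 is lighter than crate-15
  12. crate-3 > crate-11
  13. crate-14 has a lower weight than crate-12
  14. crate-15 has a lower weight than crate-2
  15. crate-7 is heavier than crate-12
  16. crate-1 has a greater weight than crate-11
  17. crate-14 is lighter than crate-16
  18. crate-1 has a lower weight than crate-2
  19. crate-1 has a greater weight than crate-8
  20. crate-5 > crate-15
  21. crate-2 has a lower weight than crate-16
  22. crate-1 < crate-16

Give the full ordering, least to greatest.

crate-11 < crate-3 < crate-14 < crate-12 < crate-7 < crate-13 < crate-8 < crate-1 < crate-15 < crate-2 < crate-16 < crate-5

Nothing is placed below crate-11, so it is least; from there crate-11 < crate-3; crate-3 < crate-14; crate-14 < crate-12; crate-12 < crate-7; crate-7 < crate-13; crate-13 < crate-8; crate-8 < crate-1; crate-1 < crate-15; crate-15 < crate-2; crate-2 < crate-16; crate-16 < crate-5, each given directly.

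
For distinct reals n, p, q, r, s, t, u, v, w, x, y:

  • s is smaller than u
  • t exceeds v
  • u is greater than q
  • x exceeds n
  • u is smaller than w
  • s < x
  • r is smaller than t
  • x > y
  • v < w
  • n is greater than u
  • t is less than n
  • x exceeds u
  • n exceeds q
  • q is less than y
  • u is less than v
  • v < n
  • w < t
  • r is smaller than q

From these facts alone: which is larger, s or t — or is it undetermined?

t

The relevant relations are s < u; u < v; v < w; w < t.
Chaining these gives s < u < v < w < t.
So t is larger.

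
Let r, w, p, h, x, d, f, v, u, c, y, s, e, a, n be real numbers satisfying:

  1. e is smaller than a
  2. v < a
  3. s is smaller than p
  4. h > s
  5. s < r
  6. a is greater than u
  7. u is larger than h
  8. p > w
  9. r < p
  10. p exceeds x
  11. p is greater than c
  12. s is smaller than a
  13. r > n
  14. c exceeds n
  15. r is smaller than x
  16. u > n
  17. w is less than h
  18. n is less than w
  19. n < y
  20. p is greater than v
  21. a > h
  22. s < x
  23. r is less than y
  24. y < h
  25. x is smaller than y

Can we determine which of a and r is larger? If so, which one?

r < x and x < y give r < y.
Then y < h extends the chain to h.
With h < u: r < x < y < h < u.
Then u < a extends the chain to a.
So a is larger.

a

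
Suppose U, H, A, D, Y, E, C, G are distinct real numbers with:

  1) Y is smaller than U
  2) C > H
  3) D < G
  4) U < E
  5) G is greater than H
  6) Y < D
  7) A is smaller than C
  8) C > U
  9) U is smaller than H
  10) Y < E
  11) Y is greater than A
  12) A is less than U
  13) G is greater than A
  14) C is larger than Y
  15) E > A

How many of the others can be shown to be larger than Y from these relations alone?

From Y the given relations immediately reach U, C, D, E.
From those, H, G — 6 in total.
No other element is forced above Y by the given relations, so the count is 6.

6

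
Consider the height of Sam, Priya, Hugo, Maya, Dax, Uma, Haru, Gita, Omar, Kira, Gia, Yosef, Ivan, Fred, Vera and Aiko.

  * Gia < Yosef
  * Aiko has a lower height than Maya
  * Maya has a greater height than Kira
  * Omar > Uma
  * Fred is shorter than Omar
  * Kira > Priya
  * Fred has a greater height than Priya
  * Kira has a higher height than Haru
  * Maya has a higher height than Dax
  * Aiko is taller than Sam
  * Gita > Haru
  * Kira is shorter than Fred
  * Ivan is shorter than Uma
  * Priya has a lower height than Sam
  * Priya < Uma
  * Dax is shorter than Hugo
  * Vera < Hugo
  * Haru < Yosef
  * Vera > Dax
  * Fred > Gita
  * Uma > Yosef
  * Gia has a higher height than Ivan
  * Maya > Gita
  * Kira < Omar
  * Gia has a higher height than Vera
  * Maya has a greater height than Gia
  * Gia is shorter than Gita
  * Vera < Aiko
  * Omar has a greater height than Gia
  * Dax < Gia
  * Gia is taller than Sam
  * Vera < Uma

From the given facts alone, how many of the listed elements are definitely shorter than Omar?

From Omar the given relations immediately reach Gia, Kira, Fred, Uma.
From those, Ivan, Priya, Haru, Sam, Dax, Vera, Gita, Yosef — 12 in total.
Nothing else is reachable below Omar; 12 in all.

12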